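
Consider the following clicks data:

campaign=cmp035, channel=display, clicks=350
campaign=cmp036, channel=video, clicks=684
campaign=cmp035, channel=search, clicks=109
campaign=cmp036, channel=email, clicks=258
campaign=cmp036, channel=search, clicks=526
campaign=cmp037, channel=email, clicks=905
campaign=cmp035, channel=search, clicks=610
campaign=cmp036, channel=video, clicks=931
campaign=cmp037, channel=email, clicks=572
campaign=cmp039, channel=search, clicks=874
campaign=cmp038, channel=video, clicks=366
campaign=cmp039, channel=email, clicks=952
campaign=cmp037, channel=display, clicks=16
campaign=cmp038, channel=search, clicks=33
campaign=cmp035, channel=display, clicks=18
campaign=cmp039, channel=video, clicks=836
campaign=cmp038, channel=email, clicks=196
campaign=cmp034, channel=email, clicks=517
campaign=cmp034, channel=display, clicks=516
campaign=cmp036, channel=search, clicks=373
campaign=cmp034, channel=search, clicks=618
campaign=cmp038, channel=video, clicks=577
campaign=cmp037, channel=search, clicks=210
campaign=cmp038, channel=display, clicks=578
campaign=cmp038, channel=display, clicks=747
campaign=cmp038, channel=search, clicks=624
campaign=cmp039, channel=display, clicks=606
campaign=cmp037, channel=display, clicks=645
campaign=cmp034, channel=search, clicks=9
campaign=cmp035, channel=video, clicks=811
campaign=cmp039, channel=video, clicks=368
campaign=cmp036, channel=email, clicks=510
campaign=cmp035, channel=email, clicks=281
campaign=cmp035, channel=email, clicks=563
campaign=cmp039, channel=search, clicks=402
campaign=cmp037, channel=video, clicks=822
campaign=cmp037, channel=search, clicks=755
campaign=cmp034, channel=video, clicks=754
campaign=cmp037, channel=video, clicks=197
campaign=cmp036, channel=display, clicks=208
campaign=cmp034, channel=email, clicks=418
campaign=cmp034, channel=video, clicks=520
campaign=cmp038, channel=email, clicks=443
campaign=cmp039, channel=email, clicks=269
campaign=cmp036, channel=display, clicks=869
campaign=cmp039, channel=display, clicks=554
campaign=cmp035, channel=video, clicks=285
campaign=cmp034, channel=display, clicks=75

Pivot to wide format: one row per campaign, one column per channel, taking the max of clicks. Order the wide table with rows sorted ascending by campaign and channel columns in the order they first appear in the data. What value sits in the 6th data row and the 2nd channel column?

836

With rows sorted ascending by campaign, row 6 is campaign=cmp039. channel columns in first-appearance order: display, video, search, email; column 2 is video.
Long rows with campaign=cmp039, channel=video: max(836, 368) = 836.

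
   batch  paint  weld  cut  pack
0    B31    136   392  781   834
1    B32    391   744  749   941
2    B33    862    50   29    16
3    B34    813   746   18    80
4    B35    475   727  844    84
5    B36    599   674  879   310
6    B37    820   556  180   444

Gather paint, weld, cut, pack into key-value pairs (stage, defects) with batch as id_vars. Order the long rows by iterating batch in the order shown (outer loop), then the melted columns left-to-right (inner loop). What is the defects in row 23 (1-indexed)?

879

28 rows total (7 × 4). Row 23: index ⌊(23-1)/4⌋ = 5 into batch → B36; (23-1) mod 4 = 2 into the melted columns → cut.
So row 23 is (B36, cut, 879); defects = 879.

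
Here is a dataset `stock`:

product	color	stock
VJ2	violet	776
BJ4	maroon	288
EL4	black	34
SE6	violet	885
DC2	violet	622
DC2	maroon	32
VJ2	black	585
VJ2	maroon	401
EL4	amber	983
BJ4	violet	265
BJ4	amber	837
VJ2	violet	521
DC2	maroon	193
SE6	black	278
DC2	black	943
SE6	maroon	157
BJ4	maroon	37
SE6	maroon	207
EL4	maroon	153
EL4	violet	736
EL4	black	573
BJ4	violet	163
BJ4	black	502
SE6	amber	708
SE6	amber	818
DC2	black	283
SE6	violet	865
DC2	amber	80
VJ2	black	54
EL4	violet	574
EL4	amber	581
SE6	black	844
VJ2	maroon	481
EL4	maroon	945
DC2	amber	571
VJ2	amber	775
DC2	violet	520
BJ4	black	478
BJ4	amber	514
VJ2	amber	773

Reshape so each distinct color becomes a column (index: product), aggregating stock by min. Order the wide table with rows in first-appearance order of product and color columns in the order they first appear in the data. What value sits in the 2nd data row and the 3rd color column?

478

With rows in first-appearance order of product, row 2 is product=BJ4. color columns in first-appearance order: violet, maroon, black, amber; column 3 is black.
Long rows with product=BJ4, color=black: min(502, 478) = 478.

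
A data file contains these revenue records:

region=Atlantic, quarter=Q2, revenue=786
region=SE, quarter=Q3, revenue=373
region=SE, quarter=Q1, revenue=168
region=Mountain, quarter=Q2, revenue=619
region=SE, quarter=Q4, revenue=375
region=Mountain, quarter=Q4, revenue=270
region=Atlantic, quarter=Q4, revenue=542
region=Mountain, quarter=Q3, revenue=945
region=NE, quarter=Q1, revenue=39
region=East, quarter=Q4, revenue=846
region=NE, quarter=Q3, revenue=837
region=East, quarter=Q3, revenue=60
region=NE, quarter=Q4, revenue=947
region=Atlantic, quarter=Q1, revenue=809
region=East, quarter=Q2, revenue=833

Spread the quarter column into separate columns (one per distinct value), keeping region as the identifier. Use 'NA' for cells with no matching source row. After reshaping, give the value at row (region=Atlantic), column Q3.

NA

No long-format row has region=Atlantic and quarter=Q3, so the cell is NA.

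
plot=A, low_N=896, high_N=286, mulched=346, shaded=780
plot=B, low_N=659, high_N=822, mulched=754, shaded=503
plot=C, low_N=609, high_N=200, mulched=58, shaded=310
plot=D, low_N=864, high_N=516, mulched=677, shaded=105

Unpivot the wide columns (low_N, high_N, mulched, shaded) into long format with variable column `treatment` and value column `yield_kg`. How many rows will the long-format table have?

4 plot values × 4 melted columns = 16 rows.

16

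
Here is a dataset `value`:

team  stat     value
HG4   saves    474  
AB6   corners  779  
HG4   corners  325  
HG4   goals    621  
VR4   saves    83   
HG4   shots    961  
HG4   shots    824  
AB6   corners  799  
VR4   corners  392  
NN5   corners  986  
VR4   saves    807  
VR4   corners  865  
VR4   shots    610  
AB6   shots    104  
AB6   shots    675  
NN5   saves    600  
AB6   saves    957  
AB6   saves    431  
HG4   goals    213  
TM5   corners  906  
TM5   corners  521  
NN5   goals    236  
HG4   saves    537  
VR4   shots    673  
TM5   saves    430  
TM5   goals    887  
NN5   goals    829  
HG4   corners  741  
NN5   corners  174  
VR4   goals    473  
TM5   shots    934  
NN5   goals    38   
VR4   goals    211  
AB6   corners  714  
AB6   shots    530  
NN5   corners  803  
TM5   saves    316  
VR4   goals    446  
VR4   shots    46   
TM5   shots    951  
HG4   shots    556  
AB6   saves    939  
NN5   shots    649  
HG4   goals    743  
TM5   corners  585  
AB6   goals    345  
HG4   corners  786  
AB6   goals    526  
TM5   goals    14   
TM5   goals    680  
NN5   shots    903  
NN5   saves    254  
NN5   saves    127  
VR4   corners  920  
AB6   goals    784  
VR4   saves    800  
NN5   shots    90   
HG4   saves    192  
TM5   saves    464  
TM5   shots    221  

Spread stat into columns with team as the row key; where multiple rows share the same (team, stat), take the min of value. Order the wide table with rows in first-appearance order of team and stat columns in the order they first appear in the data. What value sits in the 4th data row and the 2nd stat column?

With rows in first-appearance order of team, row 4 is team=NN5. stat columns in first-appearance order: saves, corners, goals, shots; column 2 is corners.
Long rows with team=NN5, stat=corners: min(986, 174, 803) = 174.

174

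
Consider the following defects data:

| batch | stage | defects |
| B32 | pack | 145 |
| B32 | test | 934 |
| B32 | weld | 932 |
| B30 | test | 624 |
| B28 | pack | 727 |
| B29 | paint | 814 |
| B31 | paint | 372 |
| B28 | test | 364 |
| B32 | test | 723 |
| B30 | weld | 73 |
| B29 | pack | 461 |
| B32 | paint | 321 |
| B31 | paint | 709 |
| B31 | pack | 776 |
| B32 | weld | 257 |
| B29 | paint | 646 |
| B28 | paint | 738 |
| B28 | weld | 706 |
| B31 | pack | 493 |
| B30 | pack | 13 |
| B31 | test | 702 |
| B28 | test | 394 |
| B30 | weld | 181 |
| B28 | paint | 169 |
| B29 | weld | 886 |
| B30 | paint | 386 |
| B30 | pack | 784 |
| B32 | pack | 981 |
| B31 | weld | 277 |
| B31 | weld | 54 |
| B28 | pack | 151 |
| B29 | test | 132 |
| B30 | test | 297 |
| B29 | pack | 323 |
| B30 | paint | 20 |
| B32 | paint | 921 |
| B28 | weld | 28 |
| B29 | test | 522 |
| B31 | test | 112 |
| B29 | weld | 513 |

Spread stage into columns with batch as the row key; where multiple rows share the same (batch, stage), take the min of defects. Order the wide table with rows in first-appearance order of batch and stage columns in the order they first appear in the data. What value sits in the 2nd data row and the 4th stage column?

20

With rows in first-appearance order of batch, row 2 is batch=B30. stage columns in first-appearance order: pack, test, weld, paint; column 4 is paint.
Long rows with batch=B30, stage=paint: min(386, 20) = 20.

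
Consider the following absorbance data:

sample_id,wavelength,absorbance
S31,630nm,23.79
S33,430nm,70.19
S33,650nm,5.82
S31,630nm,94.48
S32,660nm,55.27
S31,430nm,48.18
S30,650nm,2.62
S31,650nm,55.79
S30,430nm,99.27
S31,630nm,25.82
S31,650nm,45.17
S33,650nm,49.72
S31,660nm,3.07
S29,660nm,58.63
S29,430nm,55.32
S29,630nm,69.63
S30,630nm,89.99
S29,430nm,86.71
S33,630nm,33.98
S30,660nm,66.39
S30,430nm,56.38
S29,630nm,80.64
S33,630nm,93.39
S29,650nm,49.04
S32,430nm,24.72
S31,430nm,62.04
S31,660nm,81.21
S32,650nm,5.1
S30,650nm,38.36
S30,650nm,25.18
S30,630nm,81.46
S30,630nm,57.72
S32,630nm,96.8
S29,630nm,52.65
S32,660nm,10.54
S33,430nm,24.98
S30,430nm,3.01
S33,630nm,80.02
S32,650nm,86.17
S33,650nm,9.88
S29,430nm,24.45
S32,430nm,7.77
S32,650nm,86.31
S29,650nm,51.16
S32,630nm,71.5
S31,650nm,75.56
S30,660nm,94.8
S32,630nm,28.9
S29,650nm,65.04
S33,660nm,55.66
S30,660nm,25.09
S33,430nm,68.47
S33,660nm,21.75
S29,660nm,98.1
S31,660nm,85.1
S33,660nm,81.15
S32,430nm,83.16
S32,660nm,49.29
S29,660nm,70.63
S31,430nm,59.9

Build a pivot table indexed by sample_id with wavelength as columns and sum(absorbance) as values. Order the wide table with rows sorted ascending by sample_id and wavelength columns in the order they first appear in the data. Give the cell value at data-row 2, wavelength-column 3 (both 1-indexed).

66.16

With rows sorted ascending by sample_id, row 2 is sample_id=S30. wavelength columns in first-appearance order: 630nm, 430nm, 650nm, 660nm; column 3 is 650nm.
Long rows with sample_id=S30, wavelength=650nm: 2.62 + 38.36 + 25.18 = 66.16.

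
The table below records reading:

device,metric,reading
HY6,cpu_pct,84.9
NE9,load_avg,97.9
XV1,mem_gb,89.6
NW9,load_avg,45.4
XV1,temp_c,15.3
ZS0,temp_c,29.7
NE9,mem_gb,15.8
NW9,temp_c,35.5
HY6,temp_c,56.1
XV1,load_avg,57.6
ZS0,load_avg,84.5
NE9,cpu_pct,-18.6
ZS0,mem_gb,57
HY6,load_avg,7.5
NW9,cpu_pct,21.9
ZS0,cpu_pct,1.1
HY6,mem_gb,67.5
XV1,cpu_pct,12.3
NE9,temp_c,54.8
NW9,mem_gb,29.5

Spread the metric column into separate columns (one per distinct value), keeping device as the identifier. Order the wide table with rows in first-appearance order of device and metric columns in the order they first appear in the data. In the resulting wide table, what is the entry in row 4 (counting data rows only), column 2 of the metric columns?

45.4

With rows in first-appearance order of device, row 4 is device=NW9. metric columns in first-appearance order: cpu_pct, load_avg, mem_gb, temp_c; column 2 is load_avg.
Long rows with device=NW9, metric=load_avg: reading = 45.4.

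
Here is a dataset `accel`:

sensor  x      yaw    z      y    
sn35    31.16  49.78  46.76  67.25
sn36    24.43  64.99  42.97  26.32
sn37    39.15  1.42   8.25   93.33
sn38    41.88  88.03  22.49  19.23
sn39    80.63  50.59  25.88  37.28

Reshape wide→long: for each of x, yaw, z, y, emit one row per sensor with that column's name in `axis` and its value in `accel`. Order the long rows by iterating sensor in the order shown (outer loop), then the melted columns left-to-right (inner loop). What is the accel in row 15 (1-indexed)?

20 rows total (5 × 4). Row 15: index ⌊(15-1)/4⌋ = 3 into sensor → sn38; (15-1) mod 4 = 2 into the melted columns → z.
So row 15 is (sn38, z, 22.49); accel = 22.49.

22.49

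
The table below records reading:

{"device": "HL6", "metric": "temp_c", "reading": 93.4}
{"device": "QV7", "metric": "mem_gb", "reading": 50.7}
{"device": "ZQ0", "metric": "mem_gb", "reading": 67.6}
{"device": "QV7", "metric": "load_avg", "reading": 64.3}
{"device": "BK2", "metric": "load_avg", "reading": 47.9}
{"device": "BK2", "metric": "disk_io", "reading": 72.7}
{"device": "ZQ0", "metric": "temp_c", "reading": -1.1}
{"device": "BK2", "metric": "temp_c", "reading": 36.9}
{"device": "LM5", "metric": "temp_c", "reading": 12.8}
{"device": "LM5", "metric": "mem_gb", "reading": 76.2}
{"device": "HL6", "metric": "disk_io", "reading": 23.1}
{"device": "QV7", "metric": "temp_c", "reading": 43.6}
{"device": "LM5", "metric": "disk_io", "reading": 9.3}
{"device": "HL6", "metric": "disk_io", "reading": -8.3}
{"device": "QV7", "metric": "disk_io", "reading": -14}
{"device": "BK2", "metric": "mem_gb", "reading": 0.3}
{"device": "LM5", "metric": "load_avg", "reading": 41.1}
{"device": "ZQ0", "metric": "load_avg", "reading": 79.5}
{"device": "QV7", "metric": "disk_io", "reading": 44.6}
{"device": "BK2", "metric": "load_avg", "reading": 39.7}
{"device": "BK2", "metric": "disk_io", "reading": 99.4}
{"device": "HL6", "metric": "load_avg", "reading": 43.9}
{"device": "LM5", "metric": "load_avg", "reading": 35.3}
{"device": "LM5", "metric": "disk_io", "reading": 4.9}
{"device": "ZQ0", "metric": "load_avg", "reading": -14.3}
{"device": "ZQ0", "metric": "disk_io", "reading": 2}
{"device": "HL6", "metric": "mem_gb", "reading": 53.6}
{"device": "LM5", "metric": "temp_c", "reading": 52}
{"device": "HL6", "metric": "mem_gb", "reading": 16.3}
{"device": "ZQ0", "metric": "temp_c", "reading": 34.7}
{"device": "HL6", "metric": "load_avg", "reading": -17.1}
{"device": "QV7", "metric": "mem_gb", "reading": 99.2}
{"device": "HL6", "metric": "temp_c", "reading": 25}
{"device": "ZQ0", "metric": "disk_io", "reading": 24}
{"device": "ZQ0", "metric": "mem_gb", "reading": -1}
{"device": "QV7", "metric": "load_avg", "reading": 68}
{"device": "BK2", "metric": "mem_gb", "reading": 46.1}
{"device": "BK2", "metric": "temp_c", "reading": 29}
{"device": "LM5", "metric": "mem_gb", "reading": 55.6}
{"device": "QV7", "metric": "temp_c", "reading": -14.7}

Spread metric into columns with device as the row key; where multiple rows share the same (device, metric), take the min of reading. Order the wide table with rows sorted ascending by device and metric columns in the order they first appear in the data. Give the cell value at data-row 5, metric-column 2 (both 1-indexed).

With rows sorted ascending by device, row 5 is device=ZQ0. metric columns in first-appearance order: temp_c, mem_gb, load_avg, disk_io; column 2 is mem_gb.
Long rows with device=ZQ0, metric=mem_gb: min(67.6, -1) = -1.

-1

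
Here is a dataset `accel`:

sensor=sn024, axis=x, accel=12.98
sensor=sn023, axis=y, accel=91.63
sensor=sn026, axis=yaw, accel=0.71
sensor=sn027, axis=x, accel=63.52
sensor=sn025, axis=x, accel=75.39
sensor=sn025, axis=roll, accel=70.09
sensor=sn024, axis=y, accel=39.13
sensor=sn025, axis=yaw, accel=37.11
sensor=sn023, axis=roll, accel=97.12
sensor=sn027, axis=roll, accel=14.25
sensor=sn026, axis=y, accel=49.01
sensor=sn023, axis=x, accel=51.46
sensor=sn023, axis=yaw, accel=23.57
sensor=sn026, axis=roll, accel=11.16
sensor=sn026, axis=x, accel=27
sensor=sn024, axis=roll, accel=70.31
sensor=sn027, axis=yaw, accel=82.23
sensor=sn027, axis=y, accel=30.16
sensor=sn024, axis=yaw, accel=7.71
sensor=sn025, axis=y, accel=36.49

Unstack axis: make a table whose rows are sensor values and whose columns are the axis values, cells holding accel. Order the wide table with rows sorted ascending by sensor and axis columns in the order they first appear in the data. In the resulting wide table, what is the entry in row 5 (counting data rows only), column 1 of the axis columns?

With rows sorted ascending by sensor, row 5 is sensor=sn027. axis columns in first-appearance order: x, y, yaw, roll; column 1 is x.
Long rows with sensor=sn027, axis=x: accel = 63.52.

63.52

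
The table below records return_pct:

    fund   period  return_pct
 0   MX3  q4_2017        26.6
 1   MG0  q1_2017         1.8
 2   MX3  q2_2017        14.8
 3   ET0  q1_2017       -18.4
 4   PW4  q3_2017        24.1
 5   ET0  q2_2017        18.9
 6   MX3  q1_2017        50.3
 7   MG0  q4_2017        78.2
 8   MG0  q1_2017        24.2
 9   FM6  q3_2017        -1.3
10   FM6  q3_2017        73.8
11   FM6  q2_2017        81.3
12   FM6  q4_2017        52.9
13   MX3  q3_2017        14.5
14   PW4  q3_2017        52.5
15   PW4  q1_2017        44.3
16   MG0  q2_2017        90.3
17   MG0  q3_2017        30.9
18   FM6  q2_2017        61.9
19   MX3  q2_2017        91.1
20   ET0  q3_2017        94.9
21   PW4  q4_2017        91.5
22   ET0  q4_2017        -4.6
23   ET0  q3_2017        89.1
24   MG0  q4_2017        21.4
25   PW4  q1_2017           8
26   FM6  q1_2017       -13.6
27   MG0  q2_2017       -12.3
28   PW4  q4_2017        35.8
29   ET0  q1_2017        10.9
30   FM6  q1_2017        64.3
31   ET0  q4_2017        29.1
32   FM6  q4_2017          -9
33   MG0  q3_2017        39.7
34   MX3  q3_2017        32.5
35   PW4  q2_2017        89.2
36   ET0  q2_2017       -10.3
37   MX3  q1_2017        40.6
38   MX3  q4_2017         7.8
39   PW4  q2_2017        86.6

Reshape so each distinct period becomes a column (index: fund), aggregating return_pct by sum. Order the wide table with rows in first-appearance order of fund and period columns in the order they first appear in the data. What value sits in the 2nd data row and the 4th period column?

70.6

With rows in first-appearance order of fund, row 2 is fund=MG0. period columns in first-appearance order: q4_2017, q1_2017, q2_2017, q3_2017; column 4 is q3_2017.
Long rows with fund=MG0, period=q3_2017: 30.9 + 39.7 = 70.6.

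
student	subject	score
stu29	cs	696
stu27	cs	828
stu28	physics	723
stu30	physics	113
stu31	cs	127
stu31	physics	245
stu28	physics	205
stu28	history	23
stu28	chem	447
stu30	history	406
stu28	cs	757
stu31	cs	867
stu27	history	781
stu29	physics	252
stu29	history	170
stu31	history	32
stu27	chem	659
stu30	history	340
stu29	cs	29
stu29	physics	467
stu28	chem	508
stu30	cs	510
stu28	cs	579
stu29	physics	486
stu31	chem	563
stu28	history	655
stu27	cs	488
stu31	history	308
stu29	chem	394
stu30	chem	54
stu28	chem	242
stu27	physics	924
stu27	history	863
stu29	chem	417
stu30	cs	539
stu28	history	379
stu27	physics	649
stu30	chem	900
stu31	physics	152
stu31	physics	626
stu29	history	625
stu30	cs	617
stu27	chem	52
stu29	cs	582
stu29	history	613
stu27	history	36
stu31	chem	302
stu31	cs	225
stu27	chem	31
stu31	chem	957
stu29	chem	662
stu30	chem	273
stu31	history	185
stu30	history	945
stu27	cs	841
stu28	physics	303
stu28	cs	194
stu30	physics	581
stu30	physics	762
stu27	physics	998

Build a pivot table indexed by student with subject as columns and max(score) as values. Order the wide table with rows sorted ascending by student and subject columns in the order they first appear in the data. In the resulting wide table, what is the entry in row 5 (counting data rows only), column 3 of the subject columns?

With rows sorted ascending by student, row 5 is student=stu31. subject columns in first-appearance order: cs, physics, history, chem; column 3 is history.
Long rows with student=stu31, subject=history: max(32, 308, 185) = 308.

308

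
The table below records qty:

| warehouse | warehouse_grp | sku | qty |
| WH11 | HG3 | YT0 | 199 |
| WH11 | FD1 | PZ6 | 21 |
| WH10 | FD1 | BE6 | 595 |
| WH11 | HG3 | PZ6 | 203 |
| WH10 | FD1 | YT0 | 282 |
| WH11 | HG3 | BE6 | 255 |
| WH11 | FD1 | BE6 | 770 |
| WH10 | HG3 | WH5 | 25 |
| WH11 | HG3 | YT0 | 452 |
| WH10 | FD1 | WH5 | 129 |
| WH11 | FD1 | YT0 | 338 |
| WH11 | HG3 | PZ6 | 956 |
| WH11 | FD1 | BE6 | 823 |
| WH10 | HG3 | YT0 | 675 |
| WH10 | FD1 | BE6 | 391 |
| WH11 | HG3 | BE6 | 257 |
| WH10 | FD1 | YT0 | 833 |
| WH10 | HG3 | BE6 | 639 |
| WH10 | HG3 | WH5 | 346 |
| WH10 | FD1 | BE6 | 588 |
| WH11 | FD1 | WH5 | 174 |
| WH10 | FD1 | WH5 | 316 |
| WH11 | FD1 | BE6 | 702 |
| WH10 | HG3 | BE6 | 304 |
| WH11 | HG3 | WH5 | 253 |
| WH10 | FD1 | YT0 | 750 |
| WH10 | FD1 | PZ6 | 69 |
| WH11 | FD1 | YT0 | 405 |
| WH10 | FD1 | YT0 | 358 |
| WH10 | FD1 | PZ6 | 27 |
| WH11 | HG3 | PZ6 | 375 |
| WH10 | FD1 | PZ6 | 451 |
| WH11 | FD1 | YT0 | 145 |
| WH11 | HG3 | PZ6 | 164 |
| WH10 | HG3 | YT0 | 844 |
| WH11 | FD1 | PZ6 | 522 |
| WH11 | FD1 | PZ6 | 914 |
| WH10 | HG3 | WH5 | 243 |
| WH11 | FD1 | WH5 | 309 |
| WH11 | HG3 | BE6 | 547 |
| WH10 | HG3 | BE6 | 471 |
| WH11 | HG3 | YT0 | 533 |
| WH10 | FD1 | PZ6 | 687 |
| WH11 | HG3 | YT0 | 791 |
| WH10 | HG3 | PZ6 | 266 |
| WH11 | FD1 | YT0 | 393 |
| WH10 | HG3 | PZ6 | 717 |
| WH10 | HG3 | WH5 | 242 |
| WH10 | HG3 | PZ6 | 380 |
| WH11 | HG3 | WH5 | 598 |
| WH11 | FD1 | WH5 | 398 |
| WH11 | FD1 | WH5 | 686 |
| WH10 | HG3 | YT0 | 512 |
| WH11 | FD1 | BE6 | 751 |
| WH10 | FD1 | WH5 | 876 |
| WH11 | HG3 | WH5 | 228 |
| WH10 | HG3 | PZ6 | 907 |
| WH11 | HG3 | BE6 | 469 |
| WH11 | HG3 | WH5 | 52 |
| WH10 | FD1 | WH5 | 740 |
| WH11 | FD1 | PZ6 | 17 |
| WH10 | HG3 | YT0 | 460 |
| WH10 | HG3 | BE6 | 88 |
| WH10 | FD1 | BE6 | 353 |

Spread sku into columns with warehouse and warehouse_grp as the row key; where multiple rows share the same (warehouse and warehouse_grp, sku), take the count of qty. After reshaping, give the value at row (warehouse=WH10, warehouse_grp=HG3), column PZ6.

Rows with warehouse=WH10, warehouse_grp=HG3 and sku=PZ6: qty values are 266, 717, 380, 907.
4 rows match — count = 4.

4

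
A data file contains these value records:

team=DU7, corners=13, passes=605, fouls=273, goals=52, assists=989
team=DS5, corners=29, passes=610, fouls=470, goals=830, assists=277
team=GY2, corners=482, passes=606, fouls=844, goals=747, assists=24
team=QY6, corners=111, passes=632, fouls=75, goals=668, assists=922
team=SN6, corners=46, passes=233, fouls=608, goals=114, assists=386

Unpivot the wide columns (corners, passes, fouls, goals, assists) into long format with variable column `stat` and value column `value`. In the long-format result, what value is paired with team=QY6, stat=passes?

Unpivoting turns each (team, wide-column) pair into one long row.
The wide cell at row QY6, column passes holds 632, so the long row (QY6, passes) has value=632.

632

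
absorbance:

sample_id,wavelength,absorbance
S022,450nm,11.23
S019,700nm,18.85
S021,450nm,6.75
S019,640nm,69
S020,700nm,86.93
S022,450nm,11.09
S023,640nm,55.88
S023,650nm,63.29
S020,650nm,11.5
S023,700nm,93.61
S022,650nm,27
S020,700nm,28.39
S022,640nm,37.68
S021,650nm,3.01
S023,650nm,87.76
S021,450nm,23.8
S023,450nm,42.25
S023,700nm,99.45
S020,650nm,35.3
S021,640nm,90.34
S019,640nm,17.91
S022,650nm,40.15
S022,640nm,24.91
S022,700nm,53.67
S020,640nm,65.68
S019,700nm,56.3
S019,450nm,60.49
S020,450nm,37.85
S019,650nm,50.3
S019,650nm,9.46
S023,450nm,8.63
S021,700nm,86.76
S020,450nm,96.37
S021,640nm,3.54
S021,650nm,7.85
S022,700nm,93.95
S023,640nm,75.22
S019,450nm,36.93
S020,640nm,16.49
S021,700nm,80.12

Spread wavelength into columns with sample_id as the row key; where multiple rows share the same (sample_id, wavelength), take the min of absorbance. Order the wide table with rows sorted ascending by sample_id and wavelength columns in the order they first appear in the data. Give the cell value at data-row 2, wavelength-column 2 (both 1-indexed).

With rows sorted ascending by sample_id, row 2 is sample_id=S020. wavelength columns in first-appearance order: 450nm, 700nm, 640nm, 650nm; column 2 is 700nm.
Long rows with sample_id=S020, wavelength=700nm: min(86.93, 28.39) = 28.39.

28.39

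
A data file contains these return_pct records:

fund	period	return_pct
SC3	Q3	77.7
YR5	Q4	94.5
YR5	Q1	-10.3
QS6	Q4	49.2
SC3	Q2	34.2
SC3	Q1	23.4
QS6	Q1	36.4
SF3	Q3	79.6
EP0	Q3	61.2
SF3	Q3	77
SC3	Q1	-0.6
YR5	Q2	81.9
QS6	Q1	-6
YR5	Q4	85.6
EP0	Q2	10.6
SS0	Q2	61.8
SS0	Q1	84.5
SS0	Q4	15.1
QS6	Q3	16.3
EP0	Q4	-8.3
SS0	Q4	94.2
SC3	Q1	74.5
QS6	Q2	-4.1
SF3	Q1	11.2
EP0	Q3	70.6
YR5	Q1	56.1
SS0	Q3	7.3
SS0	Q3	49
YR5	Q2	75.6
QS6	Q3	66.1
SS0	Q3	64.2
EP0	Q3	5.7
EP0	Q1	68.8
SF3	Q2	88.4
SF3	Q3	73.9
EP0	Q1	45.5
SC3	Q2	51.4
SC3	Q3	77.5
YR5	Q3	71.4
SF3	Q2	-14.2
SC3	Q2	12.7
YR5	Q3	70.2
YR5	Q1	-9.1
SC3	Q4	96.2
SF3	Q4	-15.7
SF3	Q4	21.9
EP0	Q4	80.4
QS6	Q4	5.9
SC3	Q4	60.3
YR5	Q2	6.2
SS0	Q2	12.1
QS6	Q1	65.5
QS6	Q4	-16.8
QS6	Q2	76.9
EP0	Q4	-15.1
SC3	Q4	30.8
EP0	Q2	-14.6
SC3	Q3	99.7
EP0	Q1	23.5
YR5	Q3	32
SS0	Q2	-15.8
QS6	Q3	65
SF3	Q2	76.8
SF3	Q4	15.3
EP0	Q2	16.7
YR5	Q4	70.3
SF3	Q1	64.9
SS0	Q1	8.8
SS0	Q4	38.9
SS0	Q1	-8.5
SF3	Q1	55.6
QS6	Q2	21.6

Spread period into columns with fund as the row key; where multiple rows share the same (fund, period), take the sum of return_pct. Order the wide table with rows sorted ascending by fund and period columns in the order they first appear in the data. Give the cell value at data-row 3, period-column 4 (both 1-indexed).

98.3

With rows sorted ascending by fund, row 3 is fund=SC3. period columns in first-appearance order: Q3, Q4, Q1, Q2; column 4 is Q2.
Long rows with fund=SC3, period=Q2: 34.2 + 51.4 + 12.7 = 98.3.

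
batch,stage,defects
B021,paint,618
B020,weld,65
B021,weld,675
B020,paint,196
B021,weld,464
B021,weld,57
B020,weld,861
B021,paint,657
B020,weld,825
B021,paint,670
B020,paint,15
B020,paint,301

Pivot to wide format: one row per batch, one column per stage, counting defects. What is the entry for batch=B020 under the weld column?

Rows with batch=B020 and stage=weld: defects values are 65, 861, 825.
3 rows match — count = 3.

3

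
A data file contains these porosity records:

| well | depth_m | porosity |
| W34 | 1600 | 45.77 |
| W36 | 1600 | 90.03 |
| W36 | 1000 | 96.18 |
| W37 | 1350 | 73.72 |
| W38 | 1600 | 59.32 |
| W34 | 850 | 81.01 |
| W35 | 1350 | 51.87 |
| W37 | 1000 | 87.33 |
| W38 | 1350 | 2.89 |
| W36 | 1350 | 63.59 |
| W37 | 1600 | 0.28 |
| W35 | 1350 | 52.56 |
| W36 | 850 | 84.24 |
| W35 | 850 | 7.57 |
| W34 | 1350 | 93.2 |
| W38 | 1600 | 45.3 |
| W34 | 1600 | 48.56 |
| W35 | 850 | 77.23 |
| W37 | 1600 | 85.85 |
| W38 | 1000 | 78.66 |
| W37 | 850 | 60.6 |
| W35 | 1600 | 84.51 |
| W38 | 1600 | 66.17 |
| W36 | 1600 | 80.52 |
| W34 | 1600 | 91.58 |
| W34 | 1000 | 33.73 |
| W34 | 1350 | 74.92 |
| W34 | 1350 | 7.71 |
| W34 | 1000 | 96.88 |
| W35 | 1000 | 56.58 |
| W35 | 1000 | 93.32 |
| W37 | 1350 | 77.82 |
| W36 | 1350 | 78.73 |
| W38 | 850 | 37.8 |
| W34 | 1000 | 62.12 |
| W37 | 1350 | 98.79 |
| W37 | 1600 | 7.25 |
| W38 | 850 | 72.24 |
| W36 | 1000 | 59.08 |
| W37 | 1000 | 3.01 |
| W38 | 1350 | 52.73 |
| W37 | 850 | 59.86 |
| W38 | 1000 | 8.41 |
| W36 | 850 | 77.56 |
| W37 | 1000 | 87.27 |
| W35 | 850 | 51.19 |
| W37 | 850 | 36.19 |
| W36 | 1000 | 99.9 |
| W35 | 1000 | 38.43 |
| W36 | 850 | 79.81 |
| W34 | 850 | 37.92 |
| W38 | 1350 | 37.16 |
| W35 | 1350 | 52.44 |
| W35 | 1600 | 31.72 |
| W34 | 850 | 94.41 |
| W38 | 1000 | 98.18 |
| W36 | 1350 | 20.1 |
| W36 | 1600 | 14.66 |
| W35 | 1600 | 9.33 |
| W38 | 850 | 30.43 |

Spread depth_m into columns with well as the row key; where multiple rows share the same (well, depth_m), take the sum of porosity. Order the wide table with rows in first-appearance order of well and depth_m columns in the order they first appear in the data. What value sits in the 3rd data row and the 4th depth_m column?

With rows in first-appearance order of well, row 3 is well=W37. depth_m columns in first-appearance order: 1600, 1000, 1350, 850; column 4 is 850.
Long rows with well=W37, depth_m=850: 60.6 + 59.86 + 36.19 = 156.65.

156.65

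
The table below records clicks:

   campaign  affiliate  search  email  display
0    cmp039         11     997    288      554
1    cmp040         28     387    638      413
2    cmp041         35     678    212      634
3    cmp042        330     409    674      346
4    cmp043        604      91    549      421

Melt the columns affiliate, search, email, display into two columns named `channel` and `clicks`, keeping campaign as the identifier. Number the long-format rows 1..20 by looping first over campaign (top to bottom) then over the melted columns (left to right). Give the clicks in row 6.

387

20 rows total (5 × 4). Row 6: index ⌊(6-1)/4⌋ = 1 into campaign → cmp040; (6-1) mod 4 = 1 into the melted columns → search.
So row 6 is (cmp040, search, 387); clicks = 387.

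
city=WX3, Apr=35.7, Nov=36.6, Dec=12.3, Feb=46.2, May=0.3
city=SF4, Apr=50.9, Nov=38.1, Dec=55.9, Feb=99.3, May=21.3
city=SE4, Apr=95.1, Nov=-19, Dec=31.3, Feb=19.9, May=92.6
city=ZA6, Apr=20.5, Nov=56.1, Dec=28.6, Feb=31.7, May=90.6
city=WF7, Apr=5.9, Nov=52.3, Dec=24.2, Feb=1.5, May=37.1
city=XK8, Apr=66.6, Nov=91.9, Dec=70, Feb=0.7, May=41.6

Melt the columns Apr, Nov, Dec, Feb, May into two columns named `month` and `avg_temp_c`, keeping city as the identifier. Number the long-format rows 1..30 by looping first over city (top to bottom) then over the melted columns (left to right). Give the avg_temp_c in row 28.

30 rows total (6 × 5). Row 28: index ⌊(28-1)/5⌋ = 5 into city → XK8; (28-1) mod 5 = 2 into the melted columns → Dec.
So row 28 is (XK8, Dec, 70); avg_temp_c = 70.

70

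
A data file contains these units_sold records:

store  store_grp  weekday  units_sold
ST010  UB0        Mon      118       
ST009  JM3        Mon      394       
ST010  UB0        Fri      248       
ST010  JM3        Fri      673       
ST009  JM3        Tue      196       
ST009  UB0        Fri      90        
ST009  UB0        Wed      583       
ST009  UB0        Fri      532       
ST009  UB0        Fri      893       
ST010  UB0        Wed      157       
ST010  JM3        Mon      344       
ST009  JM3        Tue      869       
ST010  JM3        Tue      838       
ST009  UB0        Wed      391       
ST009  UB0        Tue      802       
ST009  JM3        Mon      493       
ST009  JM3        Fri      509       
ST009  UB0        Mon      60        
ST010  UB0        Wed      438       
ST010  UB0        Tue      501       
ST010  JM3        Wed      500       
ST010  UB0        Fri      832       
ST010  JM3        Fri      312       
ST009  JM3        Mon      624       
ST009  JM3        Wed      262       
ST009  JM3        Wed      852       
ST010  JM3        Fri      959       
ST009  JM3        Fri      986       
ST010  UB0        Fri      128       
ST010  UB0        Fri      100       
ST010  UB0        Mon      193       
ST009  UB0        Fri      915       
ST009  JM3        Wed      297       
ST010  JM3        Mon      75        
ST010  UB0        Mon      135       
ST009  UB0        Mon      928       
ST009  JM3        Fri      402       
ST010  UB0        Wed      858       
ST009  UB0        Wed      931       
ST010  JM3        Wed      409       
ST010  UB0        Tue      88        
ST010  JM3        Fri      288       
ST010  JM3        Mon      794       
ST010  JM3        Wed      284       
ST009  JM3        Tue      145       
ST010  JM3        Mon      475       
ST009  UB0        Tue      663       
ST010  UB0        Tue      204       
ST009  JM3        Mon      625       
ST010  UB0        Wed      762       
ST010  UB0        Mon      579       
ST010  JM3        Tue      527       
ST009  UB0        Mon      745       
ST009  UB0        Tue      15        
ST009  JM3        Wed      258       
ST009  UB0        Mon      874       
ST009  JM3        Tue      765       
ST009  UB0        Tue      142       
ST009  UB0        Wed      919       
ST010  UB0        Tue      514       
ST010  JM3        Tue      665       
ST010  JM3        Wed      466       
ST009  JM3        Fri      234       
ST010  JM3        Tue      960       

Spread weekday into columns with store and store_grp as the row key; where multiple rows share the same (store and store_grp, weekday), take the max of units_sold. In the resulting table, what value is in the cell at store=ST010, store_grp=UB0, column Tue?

Rows with store=ST010, store_grp=UB0 and weekday=Tue: units_sold values are 501, 88, 204, 514.
max(501, 88, 204, 514) = 514.

514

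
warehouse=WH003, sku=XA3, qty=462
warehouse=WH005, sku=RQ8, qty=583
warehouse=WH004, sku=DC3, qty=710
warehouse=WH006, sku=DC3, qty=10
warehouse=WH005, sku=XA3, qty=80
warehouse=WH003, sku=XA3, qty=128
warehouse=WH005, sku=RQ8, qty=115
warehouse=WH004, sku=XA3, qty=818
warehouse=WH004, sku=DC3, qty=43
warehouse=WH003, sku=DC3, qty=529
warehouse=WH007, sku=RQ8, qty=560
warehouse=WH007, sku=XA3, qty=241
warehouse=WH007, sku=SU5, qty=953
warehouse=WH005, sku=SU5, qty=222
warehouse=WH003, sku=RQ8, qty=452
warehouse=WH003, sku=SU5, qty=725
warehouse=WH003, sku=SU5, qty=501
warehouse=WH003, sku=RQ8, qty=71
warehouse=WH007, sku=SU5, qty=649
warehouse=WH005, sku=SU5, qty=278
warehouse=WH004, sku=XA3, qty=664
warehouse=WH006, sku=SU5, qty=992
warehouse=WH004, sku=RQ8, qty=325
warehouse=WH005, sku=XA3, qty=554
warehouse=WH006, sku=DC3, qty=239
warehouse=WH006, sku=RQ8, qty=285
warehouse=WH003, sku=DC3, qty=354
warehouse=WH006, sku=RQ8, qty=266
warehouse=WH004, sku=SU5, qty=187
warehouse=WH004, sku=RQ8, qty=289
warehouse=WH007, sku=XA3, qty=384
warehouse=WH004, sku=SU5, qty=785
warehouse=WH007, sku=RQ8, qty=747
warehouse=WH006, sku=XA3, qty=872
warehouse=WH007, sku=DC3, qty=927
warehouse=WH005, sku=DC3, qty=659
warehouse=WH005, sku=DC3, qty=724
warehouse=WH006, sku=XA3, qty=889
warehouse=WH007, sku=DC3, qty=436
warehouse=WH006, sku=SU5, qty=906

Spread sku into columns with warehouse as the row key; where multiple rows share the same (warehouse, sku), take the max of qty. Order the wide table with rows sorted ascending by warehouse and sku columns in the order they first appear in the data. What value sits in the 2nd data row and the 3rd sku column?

With rows sorted ascending by warehouse, row 2 is warehouse=WH004. sku columns in first-appearance order: XA3, RQ8, DC3, SU5; column 3 is DC3.
Long rows with warehouse=WH004, sku=DC3: max(710, 43) = 710.

710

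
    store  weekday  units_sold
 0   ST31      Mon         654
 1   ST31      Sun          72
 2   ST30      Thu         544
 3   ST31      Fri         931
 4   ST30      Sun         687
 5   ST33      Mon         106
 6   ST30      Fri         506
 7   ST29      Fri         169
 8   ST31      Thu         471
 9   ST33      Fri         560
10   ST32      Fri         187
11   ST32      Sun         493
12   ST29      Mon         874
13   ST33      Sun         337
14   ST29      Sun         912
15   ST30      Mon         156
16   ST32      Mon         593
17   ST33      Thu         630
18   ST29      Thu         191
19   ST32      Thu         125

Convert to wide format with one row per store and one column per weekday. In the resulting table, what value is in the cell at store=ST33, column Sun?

Wide layout: rows indexed by store, columns are the 4 distinct weekday values (Mon, Sun, Thu, Fri).
Cell (store=ST33, weekday=Sun) draws from the long row where store=ST33 and weekday=Sun, which has units_sold=337.

337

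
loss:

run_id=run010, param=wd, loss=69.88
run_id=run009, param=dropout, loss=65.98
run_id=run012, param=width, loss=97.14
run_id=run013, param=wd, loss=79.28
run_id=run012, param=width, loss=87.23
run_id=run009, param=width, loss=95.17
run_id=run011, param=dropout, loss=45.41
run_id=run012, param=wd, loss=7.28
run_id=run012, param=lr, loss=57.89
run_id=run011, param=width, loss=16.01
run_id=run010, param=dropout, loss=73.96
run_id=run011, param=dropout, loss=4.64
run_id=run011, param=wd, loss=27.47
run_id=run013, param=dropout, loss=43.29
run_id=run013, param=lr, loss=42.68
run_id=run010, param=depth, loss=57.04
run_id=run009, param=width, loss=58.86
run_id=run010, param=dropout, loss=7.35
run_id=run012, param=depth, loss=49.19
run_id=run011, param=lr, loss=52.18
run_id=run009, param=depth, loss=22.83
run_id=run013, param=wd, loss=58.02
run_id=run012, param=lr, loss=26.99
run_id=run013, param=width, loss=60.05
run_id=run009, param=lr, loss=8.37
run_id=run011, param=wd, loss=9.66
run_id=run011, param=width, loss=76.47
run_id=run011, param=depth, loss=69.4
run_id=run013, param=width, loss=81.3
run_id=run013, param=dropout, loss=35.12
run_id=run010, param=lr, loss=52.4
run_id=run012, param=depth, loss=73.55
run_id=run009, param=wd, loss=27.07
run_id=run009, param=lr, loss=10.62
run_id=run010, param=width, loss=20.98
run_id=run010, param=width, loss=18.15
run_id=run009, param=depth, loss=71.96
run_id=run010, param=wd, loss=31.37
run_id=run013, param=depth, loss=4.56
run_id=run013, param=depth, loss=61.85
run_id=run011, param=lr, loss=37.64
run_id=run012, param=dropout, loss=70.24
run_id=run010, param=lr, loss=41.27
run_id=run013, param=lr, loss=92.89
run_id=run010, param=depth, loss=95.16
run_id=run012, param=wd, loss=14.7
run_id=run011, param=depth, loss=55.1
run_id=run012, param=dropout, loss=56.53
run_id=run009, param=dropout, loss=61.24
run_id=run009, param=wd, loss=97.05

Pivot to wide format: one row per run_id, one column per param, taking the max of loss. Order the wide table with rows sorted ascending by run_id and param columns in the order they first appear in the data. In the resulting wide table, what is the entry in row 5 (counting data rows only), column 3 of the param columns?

81.3

With rows sorted ascending by run_id, row 5 is run_id=run013. param columns in first-appearance order: wd, dropout, width, lr, depth; column 3 is width.
Long rows with run_id=run013, param=width: max(60.05, 81.3) = 81.3.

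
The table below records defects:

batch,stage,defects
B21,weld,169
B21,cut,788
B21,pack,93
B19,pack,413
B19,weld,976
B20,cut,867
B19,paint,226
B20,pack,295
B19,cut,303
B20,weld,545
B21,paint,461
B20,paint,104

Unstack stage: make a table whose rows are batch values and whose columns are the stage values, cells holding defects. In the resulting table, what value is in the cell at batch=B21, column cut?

Wide layout: rows indexed by batch, columns are the 4 distinct stage values (weld, cut, pack, paint).
Cell (batch=B21, stage=cut) draws from the long row where batch=B21 and stage=cut, which has defects=788.

788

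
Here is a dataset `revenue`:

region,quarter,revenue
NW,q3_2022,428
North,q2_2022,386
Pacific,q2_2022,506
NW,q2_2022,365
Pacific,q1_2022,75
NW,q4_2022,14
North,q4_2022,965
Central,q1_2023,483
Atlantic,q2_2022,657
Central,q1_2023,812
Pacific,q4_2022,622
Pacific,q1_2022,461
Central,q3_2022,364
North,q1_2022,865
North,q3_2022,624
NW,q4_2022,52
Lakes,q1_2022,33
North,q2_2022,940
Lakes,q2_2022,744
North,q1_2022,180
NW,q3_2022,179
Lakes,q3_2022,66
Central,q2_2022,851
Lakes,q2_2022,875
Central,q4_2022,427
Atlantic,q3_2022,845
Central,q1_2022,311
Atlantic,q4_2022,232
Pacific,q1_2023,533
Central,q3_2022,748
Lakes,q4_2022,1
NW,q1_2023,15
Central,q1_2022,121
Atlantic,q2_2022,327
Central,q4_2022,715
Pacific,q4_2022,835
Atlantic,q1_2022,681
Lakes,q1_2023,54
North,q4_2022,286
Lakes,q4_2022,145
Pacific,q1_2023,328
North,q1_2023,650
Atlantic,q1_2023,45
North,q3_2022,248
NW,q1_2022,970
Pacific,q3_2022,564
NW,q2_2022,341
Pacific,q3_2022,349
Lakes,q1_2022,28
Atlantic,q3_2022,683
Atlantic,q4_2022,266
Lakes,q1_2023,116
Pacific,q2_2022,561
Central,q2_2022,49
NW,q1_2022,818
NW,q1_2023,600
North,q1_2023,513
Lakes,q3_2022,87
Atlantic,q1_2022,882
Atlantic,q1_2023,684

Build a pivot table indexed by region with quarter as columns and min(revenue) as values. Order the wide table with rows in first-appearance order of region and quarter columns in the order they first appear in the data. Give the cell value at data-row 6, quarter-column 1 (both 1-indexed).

66

With rows in first-appearance order of region, row 6 is region=Lakes. quarter columns in first-appearance order: q3_2022, q2_2022, q1_2022, q4_2022, q1_2023; column 1 is q3_2022.
Long rows with region=Lakes, quarter=q3_2022: min(66, 87) = 66.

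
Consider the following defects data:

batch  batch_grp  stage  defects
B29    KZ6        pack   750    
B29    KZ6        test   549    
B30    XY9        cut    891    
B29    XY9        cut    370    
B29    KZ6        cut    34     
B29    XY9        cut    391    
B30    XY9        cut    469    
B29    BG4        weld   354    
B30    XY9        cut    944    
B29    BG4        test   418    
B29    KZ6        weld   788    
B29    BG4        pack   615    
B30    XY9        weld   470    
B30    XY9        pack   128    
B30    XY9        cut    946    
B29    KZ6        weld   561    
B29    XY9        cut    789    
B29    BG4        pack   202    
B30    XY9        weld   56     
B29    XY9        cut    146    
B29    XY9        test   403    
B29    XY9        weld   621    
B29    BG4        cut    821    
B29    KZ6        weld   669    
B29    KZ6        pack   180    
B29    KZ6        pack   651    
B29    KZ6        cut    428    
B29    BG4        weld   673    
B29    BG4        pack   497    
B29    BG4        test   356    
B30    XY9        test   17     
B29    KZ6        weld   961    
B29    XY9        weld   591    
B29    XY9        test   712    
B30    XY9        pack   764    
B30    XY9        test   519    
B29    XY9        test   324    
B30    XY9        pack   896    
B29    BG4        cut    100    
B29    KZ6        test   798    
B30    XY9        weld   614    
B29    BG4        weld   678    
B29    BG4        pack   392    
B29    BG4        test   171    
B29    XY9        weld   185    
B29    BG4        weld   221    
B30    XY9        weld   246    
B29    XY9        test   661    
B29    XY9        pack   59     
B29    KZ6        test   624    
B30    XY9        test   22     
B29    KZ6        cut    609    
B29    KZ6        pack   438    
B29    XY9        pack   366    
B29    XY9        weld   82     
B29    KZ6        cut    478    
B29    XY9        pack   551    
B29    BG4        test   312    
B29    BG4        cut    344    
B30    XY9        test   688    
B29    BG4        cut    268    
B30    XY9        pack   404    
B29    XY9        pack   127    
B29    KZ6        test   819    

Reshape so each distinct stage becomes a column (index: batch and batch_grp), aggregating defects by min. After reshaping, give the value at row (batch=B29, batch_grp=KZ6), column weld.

Rows with batch=B29, batch_grp=KZ6 and stage=weld: defects values are 788, 561, 669, 961.
min(788, 561, 669, 961) = 561.

561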